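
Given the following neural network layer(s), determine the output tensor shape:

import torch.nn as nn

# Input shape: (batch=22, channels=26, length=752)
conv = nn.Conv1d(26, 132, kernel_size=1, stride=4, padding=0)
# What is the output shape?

Input shape: (22, 26, 752)
Output shape: (22, 132, 188)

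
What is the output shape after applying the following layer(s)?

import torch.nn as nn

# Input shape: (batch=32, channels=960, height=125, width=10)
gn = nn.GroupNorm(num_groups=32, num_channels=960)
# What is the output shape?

Input shape: (32, 960, 125, 10)
Output shape: (32, 960, 125, 10)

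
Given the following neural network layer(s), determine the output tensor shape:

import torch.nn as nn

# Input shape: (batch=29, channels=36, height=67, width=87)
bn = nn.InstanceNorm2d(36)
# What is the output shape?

Input shape: (29, 36, 67, 87)
Output shape: (29, 36, 67, 87)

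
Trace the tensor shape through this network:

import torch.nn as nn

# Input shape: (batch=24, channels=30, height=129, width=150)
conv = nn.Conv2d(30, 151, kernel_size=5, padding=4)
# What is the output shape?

Input shape: (24, 30, 129, 150)
Output shape: (24, 151, 133, 154)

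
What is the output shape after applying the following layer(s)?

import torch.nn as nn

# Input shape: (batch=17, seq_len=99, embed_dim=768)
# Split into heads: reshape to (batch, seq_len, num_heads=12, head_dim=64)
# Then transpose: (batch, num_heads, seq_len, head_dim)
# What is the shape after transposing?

Input shape: (17, 99, 768)
  -> after reshape: (17, 99, 12, 64)
Output shape: (17, 12, 99, 64)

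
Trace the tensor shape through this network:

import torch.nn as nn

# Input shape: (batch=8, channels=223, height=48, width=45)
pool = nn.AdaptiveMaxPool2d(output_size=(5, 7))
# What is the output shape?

Input shape: (8, 223, 48, 45)
Output shape: (8, 223, 5, 7)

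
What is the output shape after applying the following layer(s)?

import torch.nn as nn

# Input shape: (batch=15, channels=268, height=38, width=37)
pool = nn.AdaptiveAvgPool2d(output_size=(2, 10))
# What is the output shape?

Input shape: (15, 268, 38, 37)
Output shape: (15, 268, 2, 10)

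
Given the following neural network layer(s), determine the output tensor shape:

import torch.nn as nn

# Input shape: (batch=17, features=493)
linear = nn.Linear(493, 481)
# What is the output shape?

Input shape: (17, 493)
Output shape: (17, 481)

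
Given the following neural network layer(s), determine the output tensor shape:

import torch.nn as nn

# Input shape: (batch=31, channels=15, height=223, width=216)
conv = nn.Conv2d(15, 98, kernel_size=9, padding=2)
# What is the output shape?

Input shape: (31, 15, 223, 216)
Output shape: (31, 98, 219, 212)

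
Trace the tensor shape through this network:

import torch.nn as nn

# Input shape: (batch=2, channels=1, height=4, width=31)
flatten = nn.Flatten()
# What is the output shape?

Input shape: (2, 1, 4, 31)
Output shape: (2, 124)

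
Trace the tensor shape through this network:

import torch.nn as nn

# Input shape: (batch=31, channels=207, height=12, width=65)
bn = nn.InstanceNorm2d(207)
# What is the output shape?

Input shape: (31, 207, 12, 65)
Output shape: (31, 207, 12, 65)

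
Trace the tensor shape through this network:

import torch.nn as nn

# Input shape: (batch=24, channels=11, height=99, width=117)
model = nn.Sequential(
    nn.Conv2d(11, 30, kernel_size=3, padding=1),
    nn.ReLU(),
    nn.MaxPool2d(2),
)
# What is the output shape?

Input shape: (24, 11, 99, 117)
  -> after Conv2d: (24, 30, 99, 117)
  -> after ReLU: (24, 30, 99, 117)
Output shape: (24, 30, 49, 58)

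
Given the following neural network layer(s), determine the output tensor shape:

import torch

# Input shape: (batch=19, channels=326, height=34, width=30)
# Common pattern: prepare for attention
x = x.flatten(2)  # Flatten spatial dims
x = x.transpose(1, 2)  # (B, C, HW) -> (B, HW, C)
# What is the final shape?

Input shape: (19, 326, 34, 30)
  -> after flatten(2): (19, 326, 1020)
Output shape: (19, 1020, 326)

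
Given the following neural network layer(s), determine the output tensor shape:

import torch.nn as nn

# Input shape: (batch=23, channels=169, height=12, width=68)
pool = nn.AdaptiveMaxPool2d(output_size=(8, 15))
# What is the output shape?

Input shape: (23, 169, 12, 68)
Output shape: (23, 169, 8, 15)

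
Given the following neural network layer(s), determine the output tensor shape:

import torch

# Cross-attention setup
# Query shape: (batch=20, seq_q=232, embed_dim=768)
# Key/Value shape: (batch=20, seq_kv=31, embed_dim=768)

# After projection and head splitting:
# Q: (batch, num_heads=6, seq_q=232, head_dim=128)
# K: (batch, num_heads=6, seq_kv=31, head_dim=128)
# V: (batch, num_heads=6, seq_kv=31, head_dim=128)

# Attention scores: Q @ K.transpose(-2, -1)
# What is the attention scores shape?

Input shape: (20, 232, 768)
Output shape: (20, 6, 232, 31)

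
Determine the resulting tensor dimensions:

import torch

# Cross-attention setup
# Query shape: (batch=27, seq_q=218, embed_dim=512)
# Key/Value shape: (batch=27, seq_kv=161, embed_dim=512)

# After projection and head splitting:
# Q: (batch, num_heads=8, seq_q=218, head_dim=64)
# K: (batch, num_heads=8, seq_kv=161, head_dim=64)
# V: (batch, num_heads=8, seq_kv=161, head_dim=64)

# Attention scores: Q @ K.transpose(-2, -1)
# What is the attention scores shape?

Input shape: (27, 218, 512)
Output shape: (27, 8, 218, 161)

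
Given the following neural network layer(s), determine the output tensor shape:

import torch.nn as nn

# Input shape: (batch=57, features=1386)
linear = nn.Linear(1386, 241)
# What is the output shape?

Input shape: (57, 1386)
Output shape: (57, 241)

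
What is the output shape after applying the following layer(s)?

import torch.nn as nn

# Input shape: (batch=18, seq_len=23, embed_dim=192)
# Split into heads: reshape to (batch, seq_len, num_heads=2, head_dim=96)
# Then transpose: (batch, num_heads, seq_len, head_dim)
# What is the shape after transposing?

Input shape: (18, 23, 192)
  -> after reshape: (18, 23, 2, 96)
Output shape: (18, 2, 23, 96)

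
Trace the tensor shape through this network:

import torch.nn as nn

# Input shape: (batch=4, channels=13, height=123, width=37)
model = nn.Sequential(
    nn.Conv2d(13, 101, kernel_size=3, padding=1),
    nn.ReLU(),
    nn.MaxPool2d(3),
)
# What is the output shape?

Input shape: (4, 13, 123, 37)
  -> after Conv2d: (4, 101, 123, 37)
  -> after ReLU: (4, 101, 123, 37)
Output shape: (4, 101, 41, 12)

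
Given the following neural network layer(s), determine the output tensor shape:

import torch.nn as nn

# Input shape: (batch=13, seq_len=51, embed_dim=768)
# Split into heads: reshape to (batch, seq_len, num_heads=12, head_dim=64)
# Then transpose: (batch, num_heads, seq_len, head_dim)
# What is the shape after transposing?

Input shape: (13, 51, 768)
  -> after reshape: (13, 51, 12, 64)
Output shape: (13, 12, 51, 64)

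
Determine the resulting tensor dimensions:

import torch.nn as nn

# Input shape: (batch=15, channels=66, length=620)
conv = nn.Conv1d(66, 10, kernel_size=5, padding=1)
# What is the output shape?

Input shape: (15, 66, 620)
Output shape: (15, 10, 618)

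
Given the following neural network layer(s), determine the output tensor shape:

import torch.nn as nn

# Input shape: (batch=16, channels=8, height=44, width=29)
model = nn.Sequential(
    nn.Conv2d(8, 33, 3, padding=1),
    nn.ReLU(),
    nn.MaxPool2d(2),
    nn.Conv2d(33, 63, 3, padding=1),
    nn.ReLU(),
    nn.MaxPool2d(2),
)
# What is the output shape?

Input shape: (16, 8, 44, 29)
  -> after first Conv2d: (16, 33, 44, 29)
  -> after first MaxPool2d: (16, 33, 22, 14)
  -> after second Conv2d: (16, 63, 22, 14)
Output shape: (16, 63, 11, 7)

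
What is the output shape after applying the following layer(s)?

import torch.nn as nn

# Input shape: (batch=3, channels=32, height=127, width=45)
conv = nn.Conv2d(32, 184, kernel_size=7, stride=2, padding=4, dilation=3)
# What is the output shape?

Input shape: (3, 32, 127, 45)
Output shape: (3, 184, 59, 18)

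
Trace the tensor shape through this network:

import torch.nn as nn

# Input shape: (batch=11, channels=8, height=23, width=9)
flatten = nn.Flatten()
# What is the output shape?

Input shape: (11, 8, 23, 9)
Output shape: (11, 1656)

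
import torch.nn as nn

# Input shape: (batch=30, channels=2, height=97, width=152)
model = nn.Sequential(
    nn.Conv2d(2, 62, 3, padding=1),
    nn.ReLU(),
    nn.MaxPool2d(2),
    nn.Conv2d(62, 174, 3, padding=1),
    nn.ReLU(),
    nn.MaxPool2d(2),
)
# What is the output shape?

Input shape: (30, 2, 97, 152)
  -> after first Conv2d: (30, 62, 97, 152)
  -> after first MaxPool2d: (30, 62, 48, 76)
  -> after second Conv2d: (30, 174, 48, 76)
Output shape: (30, 174, 24, 38)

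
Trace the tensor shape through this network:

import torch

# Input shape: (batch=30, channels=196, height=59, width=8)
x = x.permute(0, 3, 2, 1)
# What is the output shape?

Input shape: (30, 196, 59, 8)
Output shape: (30, 8, 59, 196)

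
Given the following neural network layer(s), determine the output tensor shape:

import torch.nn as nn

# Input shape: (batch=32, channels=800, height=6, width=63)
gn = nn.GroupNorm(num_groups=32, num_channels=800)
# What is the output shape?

Input shape: (32, 800, 6, 63)
Output shape: (32, 800, 6, 63)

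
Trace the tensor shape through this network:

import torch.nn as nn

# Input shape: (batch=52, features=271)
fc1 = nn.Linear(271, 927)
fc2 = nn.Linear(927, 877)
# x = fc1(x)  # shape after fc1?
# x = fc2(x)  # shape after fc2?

Input shape: (52, 271)
  -> after fc1: (52, 927)
Output shape: (52, 877)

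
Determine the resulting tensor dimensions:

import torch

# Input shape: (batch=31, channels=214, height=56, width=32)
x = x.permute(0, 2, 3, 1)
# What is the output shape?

Input shape: (31, 214, 56, 32)
Output shape: (31, 56, 32, 214)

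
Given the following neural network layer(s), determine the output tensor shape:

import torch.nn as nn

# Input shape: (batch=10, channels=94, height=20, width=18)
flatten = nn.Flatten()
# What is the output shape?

Input shape: (10, 94, 20, 18)
Output shape: (10, 33840)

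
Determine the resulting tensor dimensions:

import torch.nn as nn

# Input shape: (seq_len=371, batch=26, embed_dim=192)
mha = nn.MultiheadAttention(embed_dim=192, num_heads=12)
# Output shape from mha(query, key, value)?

Input shape: (371, 26, 192)
Output shape: (371, 26, 192)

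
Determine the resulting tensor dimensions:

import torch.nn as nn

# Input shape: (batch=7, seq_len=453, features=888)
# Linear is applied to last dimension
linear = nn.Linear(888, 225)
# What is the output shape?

Input shape: (7, 453, 888)
Output shape: (7, 453, 225)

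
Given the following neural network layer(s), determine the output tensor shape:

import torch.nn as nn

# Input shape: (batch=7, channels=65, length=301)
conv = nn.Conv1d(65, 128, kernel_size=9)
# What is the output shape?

Input shape: (7, 65, 301)
Output shape: (7, 128, 293)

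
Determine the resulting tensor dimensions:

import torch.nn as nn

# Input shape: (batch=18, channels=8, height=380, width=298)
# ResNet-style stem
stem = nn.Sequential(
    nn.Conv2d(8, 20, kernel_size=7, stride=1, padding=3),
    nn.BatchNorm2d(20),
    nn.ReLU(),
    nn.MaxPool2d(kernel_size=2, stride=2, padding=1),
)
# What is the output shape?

Input shape: (18, 8, 380, 298)
  -> after Conv2d 7x7 stride=1: (18, 20, 380, 298)
Output shape: (18, 20, 191, 150)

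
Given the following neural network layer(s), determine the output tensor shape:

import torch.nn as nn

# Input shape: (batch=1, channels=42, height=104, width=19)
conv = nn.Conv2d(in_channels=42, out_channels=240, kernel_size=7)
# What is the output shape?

Input shape: (1, 42, 104, 19)
Output shape: (1, 240, 98, 13)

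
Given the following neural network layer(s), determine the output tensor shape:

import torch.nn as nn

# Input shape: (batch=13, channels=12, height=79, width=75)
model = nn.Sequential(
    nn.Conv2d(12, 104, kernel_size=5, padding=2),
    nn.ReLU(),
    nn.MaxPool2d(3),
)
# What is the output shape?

Input shape: (13, 12, 79, 75)
  -> after Conv2d: (13, 104, 79, 75)
  -> after ReLU: (13, 104, 79, 75)
Output shape: (13, 104, 26, 25)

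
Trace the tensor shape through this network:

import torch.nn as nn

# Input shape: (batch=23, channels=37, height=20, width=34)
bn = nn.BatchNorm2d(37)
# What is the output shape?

Input shape: (23, 37, 20, 34)
Output shape: (23, 37, 20, 34)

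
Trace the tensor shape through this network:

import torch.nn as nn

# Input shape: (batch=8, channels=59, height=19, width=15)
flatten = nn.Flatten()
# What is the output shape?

Input shape: (8, 59, 19, 15)
Output shape: (8, 16815)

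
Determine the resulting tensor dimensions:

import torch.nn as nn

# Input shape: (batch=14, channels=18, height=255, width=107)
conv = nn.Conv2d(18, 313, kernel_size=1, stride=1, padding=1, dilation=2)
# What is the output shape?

Input shape: (14, 18, 255, 107)
Output shape: (14, 313, 257, 109)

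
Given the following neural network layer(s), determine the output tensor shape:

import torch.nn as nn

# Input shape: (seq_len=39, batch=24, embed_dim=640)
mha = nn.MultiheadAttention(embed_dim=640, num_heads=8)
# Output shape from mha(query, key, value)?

Input shape: (39, 24, 640)
Output shape: (39, 24, 640)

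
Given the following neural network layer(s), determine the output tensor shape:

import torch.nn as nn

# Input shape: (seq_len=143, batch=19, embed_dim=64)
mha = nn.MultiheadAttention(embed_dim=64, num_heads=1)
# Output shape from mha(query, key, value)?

Input shape: (143, 19, 64)
Output shape: (143, 19, 64)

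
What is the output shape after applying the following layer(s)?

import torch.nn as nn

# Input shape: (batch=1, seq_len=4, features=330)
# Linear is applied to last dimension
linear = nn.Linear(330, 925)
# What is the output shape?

Input shape: (1, 4, 330)
Output shape: (1, 4, 925)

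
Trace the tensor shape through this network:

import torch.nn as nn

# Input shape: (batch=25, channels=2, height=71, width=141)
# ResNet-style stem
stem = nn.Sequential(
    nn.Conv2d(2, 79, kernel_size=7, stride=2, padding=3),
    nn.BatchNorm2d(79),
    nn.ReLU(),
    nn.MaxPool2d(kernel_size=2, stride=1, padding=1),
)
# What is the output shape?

Input shape: (25, 2, 71, 141)
  -> after Conv2d 7x7 stride=2: (25, 79, 36, 71)
Output shape: (25, 79, 37, 72)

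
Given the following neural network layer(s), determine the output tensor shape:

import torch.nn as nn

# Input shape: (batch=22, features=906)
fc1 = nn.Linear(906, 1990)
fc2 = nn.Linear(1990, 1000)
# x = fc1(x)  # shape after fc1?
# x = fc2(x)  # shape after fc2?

Input shape: (22, 906)
  -> after fc1: (22, 1990)
Output shape: (22, 1000)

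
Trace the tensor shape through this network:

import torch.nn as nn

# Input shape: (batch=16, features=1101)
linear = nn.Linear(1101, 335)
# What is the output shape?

Input shape: (16, 1101)
Output shape: (16, 335)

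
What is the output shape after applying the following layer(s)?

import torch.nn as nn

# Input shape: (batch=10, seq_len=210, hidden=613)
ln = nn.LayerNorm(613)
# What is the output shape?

Input shape: (10, 210, 613)
Output shape: (10, 210, 613)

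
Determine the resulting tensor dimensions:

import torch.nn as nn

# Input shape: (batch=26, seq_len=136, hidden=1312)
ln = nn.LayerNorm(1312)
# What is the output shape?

Input shape: (26, 136, 1312)
Output shape: (26, 136, 1312)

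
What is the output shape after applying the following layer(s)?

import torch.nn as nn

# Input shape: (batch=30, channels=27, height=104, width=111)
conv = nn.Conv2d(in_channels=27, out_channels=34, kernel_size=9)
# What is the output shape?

Input shape: (30, 27, 104, 111)
Output shape: (30, 34, 96, 103)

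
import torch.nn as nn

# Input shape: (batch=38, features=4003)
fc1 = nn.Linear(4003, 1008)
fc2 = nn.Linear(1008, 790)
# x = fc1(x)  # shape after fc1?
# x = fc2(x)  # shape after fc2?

Input shape: (38, 4003)
  -> after fc1: (38, 1008)
Output shape: (38, 790)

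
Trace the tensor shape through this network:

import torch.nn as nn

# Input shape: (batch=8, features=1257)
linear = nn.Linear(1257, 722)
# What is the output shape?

Input shape: (8, 1257)
Output shape: (8, 722)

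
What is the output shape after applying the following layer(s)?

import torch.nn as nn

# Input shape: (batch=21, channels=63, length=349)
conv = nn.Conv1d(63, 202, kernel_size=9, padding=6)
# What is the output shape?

Input shape: (21, 63, 349)
Output shape: (21, 202, 353)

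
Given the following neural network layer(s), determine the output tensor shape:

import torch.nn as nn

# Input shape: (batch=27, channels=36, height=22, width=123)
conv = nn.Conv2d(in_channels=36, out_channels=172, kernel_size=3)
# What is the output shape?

Input shape: (27, 36, 22, 123)
Output shape: (27, 172, 20, 121)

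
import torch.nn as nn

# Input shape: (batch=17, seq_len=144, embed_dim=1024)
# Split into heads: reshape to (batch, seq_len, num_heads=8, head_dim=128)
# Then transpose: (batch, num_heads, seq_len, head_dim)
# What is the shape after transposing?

Input shape: (17, 144, 1024)
  -> after reshape: (17, 144, 8, 128)
Output shape: (17, 8, 144, 128)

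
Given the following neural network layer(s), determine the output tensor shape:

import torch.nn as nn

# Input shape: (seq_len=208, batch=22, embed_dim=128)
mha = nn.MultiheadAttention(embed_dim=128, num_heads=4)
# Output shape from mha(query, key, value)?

Input shape: (208, 22, 128)
Output shape: (208, 22, 128)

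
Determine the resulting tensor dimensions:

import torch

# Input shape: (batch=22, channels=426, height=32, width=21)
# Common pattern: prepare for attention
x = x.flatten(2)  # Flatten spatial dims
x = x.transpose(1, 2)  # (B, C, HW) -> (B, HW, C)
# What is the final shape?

Input shape: (22, 426, 32, 21)
  -> after flatten(2): (22, 426, 672)
Output shape: (22, 672, 426)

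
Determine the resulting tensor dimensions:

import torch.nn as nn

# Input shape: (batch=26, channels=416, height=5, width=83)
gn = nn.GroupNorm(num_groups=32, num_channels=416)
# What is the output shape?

Input shape: (26, 416, 5, 83)
Output shape: (26, 416, 5, 83)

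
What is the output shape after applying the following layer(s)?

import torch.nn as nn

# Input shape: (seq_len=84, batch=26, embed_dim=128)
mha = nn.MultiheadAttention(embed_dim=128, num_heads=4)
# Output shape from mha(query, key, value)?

Input shape: (84, 26, 128)
Output shape: (84, 26, 128)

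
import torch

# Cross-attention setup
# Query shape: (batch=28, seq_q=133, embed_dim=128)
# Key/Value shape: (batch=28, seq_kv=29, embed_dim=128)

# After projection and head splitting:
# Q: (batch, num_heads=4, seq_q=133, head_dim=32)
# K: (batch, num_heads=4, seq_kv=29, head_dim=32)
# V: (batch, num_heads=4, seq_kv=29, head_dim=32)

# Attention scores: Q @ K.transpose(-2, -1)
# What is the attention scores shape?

Input shape: (28, 133, 128)
Output shape: (28, 4, 133, 29)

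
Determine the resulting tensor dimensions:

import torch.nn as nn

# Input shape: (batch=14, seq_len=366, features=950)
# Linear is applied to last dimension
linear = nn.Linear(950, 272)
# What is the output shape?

Input shape: (14, 366, 950)
Output shape: (14, 366, 272)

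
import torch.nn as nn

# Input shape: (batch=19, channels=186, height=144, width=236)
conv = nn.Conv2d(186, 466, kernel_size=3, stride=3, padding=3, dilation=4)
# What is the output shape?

Input shape: (19, 186, 144, 236)
Output shape: (19, 466, 48, 78)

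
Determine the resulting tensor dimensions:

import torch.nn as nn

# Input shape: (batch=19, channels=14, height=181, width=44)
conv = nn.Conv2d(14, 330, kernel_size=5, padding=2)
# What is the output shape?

Input shape: (19, 14, 181, 44)
Output shape: (19, 330, 181, 44)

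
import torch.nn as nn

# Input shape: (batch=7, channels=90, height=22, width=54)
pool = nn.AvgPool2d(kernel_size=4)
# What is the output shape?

Input shape: (7, 90, 22, 54)
Output shape: (7, 90, 5, 13)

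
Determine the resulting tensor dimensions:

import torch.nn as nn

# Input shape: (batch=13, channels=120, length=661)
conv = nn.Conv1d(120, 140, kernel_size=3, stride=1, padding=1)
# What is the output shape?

Input shape: (13, 120, 661)
Output shape: (13, 140, 661)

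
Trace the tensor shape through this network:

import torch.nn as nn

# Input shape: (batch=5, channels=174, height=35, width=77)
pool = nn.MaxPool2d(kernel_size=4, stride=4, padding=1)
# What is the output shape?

Input shape: (5, 174, 35, 77)
Output shape: (5, 174, 9, 19)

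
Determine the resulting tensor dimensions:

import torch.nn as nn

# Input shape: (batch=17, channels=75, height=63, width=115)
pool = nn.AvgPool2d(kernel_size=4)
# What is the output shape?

Input shape: (17, 75, 63, 115)
Output shape: (17, 75, 15, 28)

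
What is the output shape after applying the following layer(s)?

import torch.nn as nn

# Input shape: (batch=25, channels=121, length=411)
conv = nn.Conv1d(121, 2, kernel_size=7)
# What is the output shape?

Input shape: (25, 121, 411)
Output shape: (25, 2, 405)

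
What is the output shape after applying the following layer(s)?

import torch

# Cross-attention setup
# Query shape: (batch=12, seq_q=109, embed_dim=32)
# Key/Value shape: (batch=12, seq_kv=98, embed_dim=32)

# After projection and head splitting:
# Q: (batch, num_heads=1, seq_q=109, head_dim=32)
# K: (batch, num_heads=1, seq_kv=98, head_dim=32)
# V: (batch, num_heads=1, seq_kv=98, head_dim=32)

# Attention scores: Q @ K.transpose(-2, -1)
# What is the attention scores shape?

Input shape: (12, 109, 32)
Output shape: (12, 1, 109, 98)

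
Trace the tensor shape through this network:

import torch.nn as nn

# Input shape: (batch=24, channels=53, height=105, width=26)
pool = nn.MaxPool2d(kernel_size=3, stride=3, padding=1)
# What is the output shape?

Input shape: (24, 53, 105, 26)
Output shape: (24, 53, 35, 9)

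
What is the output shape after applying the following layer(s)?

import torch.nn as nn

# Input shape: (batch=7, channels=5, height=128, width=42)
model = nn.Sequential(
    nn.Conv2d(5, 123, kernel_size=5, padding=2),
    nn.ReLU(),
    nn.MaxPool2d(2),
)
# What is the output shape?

Input shape: (7, 5, 128, 42)
  -> after Conv2d: (7, 123, 128, 42)
  -> after ReLU: (7, 123, 128, 42)
Output shape: (7, 123, 64, 21)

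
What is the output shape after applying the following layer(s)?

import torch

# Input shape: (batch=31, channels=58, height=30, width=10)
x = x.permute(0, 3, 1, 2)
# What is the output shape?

Input shape: (31, 58, 30, 10)
Output shape: (31, 10, 58, 30)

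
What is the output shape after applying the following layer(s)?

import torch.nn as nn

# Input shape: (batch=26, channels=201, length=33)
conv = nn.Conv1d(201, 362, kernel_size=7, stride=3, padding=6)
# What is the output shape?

Input shape: (26, 201, 33)
Output shape: (26, 362, 13)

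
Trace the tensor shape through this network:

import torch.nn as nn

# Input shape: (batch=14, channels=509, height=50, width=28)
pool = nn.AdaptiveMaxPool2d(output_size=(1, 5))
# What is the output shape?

Input shape: (14, 509, 50, 28)
Output shape: (14, 509, 1, 5)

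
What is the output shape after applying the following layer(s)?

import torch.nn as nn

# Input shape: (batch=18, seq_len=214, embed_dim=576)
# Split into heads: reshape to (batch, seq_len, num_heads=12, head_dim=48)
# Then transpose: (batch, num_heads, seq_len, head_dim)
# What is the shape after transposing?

Input shape: (18, 214, 576)
  -> after reshape: (18, 214, 12, 48)
Output shape: (18, 12, 214, 48)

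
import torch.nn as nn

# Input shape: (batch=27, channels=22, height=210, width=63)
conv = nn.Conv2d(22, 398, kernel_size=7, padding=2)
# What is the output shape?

Input shape: (27, 22, 210, 63)
Output shape: (27, 398, 208, 61)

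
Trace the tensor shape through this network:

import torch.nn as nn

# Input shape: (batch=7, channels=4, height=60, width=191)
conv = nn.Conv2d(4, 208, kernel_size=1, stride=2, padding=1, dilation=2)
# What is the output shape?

Input shape: (7, 4, 60, 191)
Output shape: (7, 208, 31, 97)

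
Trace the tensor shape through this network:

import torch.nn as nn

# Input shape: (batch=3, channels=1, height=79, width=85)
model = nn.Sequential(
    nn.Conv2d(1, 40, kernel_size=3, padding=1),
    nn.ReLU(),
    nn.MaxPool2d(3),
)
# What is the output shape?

Input shape: (3, 1, 79, 85)
  -> after Conv2d: (3, 40, 79, 85)
  -> after ReLU: (3, 40, 79, 85)
Output shape: (3, 40, 26, 28)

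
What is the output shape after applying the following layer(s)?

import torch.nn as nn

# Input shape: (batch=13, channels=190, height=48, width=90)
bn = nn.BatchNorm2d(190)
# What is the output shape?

Input shape: (13, 190, 48, 90)
Output shape: (13, 190, 48, 90)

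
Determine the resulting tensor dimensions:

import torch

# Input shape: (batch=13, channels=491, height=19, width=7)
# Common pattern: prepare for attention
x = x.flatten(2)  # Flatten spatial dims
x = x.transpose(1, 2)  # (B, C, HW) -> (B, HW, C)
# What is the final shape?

Input shape: (13, 491, 19, 7)
  -> after flatten(2): (13, 491, 133)
Output shape: (13, 133, 491)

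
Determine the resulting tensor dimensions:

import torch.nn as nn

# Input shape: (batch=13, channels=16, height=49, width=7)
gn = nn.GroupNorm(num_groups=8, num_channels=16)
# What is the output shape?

Input shape: (13, 16, 49, 7)
Output shape: (13, 16, 49, 7)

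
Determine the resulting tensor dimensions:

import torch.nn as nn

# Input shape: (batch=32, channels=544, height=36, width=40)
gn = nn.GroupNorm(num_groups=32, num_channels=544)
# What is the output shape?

Input shape: (32, 544, 36, 40)
Output shape: (32, 544, 36, 40)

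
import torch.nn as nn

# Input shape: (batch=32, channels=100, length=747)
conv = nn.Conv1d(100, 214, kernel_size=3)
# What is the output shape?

Input shape: (32, 100, 747)
Output shape: (32, 214, 745)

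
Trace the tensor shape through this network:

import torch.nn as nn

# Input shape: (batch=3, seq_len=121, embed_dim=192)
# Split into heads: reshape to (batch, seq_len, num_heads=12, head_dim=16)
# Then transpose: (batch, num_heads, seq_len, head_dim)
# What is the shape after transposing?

Input shape: (3, 121, 192)
  -> after reshape: (3, 121, 12, 16)
Output shape: (3, 12, 121, 16)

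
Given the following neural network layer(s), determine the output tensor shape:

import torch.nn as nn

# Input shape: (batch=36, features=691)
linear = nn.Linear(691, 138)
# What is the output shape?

Input shape: (36, 691)
Output shape: (36, 138)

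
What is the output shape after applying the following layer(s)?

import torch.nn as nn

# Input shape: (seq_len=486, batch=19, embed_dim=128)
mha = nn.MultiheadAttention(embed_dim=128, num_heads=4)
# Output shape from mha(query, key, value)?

Input shape: (486, 19, 128)
Output shape: (486, 19, 128)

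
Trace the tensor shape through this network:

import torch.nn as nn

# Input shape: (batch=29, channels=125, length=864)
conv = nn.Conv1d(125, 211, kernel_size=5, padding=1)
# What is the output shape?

Input shape: (29, 125, 864)
Output shape: (29, 211, 862)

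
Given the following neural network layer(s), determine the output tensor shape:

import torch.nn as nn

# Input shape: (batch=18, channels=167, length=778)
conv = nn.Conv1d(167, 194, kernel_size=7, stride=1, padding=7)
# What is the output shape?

Input shape: (18, 167, 778)
Output shape: (18, 194, 786)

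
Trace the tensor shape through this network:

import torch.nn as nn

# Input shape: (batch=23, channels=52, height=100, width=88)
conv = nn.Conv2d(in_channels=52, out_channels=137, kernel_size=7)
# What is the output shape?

Input shape: (23, 52, 100, 88)
Output shape: (23, 137, 94, 82)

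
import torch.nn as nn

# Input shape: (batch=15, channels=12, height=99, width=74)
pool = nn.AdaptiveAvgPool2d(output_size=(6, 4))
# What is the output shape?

Input shape: (15, 12, 99, 74)
Output shape: (15, 12, 6, 4)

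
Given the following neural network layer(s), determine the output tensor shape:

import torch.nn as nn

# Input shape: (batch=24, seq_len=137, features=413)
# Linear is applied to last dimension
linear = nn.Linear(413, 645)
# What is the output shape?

Input shape: (24, 137, 413)
Output shape: (24, 137, 645)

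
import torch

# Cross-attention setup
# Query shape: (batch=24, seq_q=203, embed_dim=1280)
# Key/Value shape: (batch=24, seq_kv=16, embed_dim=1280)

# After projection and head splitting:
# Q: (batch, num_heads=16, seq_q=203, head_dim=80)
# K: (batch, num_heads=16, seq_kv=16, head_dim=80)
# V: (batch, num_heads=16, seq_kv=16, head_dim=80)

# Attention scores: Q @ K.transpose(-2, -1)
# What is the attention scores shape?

Input shape: (24, 203, 1280)
Output shape: (24, 16, 203, 16)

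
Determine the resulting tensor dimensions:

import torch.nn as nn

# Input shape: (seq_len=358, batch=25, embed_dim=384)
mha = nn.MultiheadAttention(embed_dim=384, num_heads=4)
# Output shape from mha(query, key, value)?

Input shape: (358, 25, 384)
Output shape: (358, 25, 384)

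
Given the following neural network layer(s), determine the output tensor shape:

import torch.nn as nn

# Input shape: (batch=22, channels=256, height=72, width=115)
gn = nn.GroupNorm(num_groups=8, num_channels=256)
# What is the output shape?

Input shape: (22, 256, 72, 115)
Output shape: (22, 256, 72, 115)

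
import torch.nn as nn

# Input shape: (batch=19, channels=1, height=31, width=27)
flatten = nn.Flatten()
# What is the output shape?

Input shape: (19, 1, 31, 27)
Output shape: (19, 837)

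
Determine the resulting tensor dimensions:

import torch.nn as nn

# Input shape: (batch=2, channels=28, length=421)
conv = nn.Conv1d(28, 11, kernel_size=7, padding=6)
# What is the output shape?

Input shape: (2, 28, 421)
Output shape: (2, 11, 427)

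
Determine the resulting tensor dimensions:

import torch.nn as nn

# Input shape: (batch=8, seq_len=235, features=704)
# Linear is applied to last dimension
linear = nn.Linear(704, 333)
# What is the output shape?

Input shape: (8, 235, 704)
Output shape: (8, 235, 333)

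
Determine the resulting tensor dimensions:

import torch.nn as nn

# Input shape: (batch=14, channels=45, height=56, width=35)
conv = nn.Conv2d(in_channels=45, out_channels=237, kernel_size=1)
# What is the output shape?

Input shape: (14, 45, 56, 35)
Output shape: (14, 237, 56, 35)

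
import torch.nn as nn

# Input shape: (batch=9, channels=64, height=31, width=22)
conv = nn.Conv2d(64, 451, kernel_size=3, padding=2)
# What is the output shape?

Input shape: (9, 64, 31, 22)
Output shape: (9, 451, 33, 24)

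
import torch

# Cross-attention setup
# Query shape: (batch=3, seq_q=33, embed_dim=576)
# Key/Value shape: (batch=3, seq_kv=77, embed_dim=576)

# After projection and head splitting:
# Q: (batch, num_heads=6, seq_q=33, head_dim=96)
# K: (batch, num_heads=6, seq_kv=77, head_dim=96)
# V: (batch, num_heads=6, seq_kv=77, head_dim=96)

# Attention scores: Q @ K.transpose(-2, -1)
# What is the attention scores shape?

Input shape: (3, 33, 576)
Output shape: (3, 6, 33, 77)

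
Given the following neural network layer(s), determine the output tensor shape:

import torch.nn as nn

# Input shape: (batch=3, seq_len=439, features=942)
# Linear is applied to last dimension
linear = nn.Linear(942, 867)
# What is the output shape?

Input shape: (3, 439, 942)
Output shape: (3, 439, 867)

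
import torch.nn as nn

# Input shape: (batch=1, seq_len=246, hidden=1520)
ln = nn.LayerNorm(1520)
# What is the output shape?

Input shape: (1, 246, 1520)
Output shape: (1, 246, 1520)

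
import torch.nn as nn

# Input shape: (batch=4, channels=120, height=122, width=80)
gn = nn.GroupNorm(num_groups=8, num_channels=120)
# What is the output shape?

Input shape: (4, 120, 122, 80)
Output shape: (4, 120, 122, 80)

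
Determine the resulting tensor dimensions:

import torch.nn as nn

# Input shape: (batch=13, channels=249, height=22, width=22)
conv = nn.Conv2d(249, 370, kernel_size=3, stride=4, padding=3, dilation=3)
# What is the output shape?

Input shape: (13, 249, 22, 22)
Output shape: (13, 370, 6, 6)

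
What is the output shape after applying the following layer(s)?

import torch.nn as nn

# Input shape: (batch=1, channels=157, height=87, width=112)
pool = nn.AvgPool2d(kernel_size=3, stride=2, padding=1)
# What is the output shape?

Input shape: (1, 157, 87, 112)
Output shape: (1, 157, 44, 56)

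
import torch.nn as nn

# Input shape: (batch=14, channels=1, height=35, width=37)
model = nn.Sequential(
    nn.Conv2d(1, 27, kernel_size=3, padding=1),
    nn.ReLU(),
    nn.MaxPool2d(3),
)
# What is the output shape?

Input shape: (14, 1, 35, 37)
  -> after Conv2d: (14, 27, 35, 37)
  -> after ReLU: (14, 27, 35, 37)
Output shape: (14, 27, 11, 12)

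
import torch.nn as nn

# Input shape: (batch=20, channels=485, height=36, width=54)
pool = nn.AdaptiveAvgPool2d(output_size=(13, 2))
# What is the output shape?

Input shape: (20, 485, 36, 54)
Output shape: (20, 485, 13, 2)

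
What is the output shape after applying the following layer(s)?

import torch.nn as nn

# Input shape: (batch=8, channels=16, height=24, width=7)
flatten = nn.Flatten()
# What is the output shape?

Input shape: (8, 16, 24, 7)
Output shape: (8, 2688)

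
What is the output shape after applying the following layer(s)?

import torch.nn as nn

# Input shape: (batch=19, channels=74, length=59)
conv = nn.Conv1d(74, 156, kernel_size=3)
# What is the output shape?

Input shape: (19, 74, 59)
Output shape: (19, 156, 57)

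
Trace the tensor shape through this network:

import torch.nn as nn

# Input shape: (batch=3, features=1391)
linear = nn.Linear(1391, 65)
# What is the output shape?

Input shape: (3, 1391)
Output shape: (3, 65)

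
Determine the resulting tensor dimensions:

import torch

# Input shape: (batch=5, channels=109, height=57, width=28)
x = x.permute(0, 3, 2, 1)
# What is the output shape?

Input shape: (5, 109, 57, 28)
Output shape: (5, 28, 57, 109)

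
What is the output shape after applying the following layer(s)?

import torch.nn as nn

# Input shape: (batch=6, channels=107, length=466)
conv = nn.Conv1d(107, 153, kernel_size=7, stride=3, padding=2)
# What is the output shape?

Input shape: (6, 107, 466)
Output shape: (6, 153, 155)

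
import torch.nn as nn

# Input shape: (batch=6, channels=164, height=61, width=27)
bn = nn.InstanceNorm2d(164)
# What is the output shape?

Input shape: (6, 164, 61, 27)
Output shape: (6, 164, 61, 27)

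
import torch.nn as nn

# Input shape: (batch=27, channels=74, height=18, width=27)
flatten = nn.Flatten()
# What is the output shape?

Input shape: (27, 74, 18, 27)
Output shape: (27, 35964)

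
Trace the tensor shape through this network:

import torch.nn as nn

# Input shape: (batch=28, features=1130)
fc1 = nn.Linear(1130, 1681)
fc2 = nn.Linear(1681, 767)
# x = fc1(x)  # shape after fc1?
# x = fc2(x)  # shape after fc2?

Input shape: (28, 1130)
  -> after fc1: (28, 1681)
Output shape: (28, 767)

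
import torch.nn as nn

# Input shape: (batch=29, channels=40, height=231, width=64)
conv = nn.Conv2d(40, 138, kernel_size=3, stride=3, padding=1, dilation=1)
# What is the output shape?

Input shape: (29, 40, 231, 64)
Output shape: (29, 138, 77, 22)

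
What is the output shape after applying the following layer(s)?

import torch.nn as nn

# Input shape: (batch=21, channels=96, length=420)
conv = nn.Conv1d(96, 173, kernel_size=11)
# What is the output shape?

Input shape: (21, 96, 420)
Output shape: (21, 173, 410)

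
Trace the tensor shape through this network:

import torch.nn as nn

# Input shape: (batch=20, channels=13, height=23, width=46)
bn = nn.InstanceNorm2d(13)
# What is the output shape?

Input shape: (20, 13, 23, 46)
Output shape: (20, 13, 23, 46)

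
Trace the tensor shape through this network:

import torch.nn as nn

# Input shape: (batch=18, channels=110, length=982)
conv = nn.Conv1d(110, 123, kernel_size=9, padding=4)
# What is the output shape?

Input shape: (18, 110, 982)
Output shape: (18, 123, 982)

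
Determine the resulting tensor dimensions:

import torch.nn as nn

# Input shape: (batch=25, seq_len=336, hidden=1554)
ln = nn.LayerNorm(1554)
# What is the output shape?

Input shape: (25, 336, 1554)
Output shape: (25, 336, 1554)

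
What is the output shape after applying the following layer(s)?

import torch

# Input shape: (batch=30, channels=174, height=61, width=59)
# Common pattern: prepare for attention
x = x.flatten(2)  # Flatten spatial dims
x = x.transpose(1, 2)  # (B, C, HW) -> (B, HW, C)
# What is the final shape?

Input shape: (30, 174, 61, 59)
  -> after flatten(2): (30, 174, 3599)
Output shape: (30, 3599, 174)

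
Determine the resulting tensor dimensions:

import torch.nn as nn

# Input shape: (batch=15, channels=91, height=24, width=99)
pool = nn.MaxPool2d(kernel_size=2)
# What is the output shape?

Input shape: (15, 91, 24, 99)
Output shape: (15, 91, 12, 49)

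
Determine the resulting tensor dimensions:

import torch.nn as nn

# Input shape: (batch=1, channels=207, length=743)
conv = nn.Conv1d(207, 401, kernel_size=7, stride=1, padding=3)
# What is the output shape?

Input shape: (1, 207, 743)
Output shape: (1, 401, 743)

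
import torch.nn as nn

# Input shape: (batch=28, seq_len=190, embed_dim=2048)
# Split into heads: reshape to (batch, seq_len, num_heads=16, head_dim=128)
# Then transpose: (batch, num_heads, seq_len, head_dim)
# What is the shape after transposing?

Input shape: (28, 190, 2048)
  -> after reshape: (28, 190, 16, 128)
Output shape: (28, 16, 190, 128)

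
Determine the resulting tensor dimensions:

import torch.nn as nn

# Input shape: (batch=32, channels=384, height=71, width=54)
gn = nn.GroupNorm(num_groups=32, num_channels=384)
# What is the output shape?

Input shape: (32, 384, 71, 54)
Output shape: (32, 384, 71, 54)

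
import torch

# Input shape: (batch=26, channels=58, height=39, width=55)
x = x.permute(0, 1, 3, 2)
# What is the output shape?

Input shape: (26, 58, 39, 55)
Output shape: (26, 58, 55, 39)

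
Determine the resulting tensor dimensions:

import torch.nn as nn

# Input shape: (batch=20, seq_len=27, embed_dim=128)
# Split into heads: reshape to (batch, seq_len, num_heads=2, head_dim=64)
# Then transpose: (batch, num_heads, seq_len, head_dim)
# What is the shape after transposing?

Input shape: (20, 27, 128)
  -> after reshape: (20, 27, 2, 64)
Output shape: (20, 2, 27, 64)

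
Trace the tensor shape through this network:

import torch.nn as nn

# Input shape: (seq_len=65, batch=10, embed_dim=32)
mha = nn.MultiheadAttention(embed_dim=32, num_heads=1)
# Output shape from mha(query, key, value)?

Input shape: (65, 10, 32)
Output shape: (65, 10, 32)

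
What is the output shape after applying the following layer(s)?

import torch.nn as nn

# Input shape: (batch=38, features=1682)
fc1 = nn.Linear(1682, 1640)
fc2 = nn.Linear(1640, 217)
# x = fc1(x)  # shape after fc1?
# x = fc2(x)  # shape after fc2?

Input shape: (38, 1682)
  -> after fc1: (38, 1640)
Output shape: (38, 217)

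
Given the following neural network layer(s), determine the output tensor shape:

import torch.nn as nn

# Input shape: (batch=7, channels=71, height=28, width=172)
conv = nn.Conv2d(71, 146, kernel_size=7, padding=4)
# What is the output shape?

Input shape: (7, 71, 28, 172)
Output shape: (7, 146, 30, 174)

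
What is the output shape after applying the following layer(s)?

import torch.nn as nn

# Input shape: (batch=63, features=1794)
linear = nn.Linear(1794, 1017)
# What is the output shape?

Input shape: (63, 1794)
Output shape: (63, 1017)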